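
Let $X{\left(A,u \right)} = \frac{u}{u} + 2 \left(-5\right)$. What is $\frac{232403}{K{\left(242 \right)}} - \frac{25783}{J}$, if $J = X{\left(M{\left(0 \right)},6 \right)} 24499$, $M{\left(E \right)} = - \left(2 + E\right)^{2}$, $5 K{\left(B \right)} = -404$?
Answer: $- \frac{256203433033}{89078364} \approx -2876.2$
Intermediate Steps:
$K{\left(B \right)} = - \frac{404}{5}$ ($K{\left(B \right)} = \frac{1}{5} \left(-404\right) = - \frac{404}{5}$)
$X{\left(A,u \right)} = -9$ ($X{\left(A,u \right)} = 1 - 10 = -9$)
$J = -220491$ ($J = \left(-9\right) 24499 = -220491$)
$\frac{232403}{K{\left(242 \right)}} - \frac{25783}{J} = \frac{232403}{- \frac{404}{5}} - \frac{25783}{-220491} = 232403 \left(- \frac{5}{404}\right) - - \frac{25783}{220491} = - \frac{1162015}{404} + \frac{25783}{220491} = - \frac{256203433033}{89078364}$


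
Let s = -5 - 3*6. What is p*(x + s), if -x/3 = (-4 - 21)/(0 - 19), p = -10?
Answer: 5120/19 ≈ 269.47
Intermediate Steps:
x = -75/19 (x = -3*(-4 - 21)/(0 - 19) = -(-75)/(-19) = -(-75)*(-1)/19 = -3*25/19 = -75/19 ≈ -3.9474)
s = -23 (s = -5 - 18 = -23)
p*(x + s) = -10*(-75/19 - 23) = -10*(-512/19) = 5120/19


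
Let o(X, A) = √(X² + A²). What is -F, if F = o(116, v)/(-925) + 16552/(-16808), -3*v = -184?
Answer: 2069/2101 + 4*√9685/2775 ≈ 1.1266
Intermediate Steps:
v = 184/3 (v = -⅓*(-184) = 184/3 ≈ 61.333)
o(X, A) = √(A² + X²)
F = -2069/2101 - 4*√9685/2775 (F = √((184/3)² + 116²)/(-925) + 16552/(-16808) = √(33856/9 + 13456)*(-1/925) + 16552*(-1/16808) = √(154960/9)*(-1/925) - 2069/2101 = (4*√9685/3)*(-1/925) - 2069/2101 = -4*√9685/2775 - 2069/2101 = -2069/2101 - 4*√9685/2775 ≈ -1.1266)
-F = -(-2069/2101 - 4*√9685/2775) = 2069/2101 + 4*√9685/2775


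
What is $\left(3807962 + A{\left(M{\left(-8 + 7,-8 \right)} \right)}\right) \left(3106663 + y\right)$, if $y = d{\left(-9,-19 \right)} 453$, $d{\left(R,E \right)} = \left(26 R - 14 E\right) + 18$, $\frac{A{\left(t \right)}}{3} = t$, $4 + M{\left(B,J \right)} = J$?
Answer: $11916192334838$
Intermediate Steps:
$M{\left(B,J \right)} = -4 + J$
$A{\left(t \right)} = 3 t$
$d{\left(R,E \right)} = 18 - 14 E + 26 R$ ($d{\left(R,E \right)} = \left(- 14 E + 26 R\right) + 18 = 18 - 14 E + 26 R$)
$y = 22650$ ($y = \left(18 - -266 + 26 \left(-9\right)\right) 453 = \left(18 + 266 - 234\right) 453 = 50 \cdot 453 = 22650$)
$\left(3807962 + A{\left(M{\left(-8 + 7,-8 \right)} \right)}\right) \left(3106663 + y\right) = \left(3807962 + 3 \left(-4 - 8\right)\right) \left(3106663 + 22650\right) = \left(3807962 + 3 \left(-12\right)\right) 3129313 = \left(3807962 - 36\right) 3129313 = 3807926 \cdot 3129313 = 11916192334838$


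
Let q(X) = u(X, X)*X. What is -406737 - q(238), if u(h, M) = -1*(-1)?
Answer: -406975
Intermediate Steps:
u(h, M) = 1
q(X) = X (q(X) = 1*X = X)
-406737 - q(238) = -406737 - 1*238 = -406737 - 238 = -406975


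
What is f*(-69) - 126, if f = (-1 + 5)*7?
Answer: -2058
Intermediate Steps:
f = 28 (f = 4*7 = 28)
f*(-69) - 126 = 28*(-69) - 126 = -1932 - 126 = -2058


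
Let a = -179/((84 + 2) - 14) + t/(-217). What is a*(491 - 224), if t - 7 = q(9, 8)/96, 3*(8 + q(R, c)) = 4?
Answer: -583573/868 ≈ -672.32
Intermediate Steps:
q(R, c) = -20/3 (q(R, c) = -8 + (⅓)*4 = -8 + 4/3 = -20/3)
t = 499/72 (t = 7 - 20/3/96 = 7 - 20/3*1/96 = 7 - 5/72 = 499/72 ≈ 6.9306)
a = -6557/2604 (a = -179/((84 + 2) - 14) + (499/72)/(-217) = -179/(86 - 14) + (499/72)*(-1/217) = -179/72 - 499/15624 = -6557/2604 ≈ -2.5180)
a*(491 - 224) = -6557*(491 - 224)/2604 = -6557/2604*267 = -583573/868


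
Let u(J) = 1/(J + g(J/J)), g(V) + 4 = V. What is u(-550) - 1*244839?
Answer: -135395968/553 ≈ -2.4484e+5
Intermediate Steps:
g(V) = -4 + V
u(J) = 1/(-3 + J) (u(J) = 1/(J + (-4 + J/J)) = 1/(J + (-4 + 1)) = 1/(J - 3) = 1/(-3 + J))
u(-550) - 1*244839 = 1/(-3 - 550) - 1*244839 = 1/(-553) - 244839 = -1/553 - 244839 = -135395968/553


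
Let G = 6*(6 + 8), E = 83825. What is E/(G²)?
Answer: 11975/1008 ≈ 11.880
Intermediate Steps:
G = 84 (G = 6*14 = 84)
E/(G²) = 83825/(84²) = 83825/7056 = 83825*(1/7056) = 11975/1008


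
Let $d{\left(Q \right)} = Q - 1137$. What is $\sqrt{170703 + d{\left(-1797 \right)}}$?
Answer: $3 \sqrt{18641} \approx 409.6$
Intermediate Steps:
$d{\left(Q \right)} = -1137 + Q$
$\sqrt{170703 + d{\left(-1797 \right)}} = \sqrt{170703 - 2934} = \sqrt{167769} = 3 \sqrt{18641}$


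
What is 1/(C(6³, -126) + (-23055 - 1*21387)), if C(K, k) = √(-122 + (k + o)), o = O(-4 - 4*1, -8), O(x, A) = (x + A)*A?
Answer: -7407/329181914 - I*√30/987545742 ≈ -2.2501e-5 - 5.5463e-9*I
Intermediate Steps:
O(x, A) = A*(A + x) (O(x, A) = (A + x)*A = A*(A + x))
o = 128 (o = -8*(-8 + (-4 - 4*1)) = -8*(-8 + (-4 - 4)) = -8*(-8 - 8) = -8*(-16) = 128)
C(K, k) = √(6 + k) (C(K, k) = √(-122 + (k + 128)) = √(-122 + (128 + k)) = √(6 + k))
1/(C(6³, -126) + (-23055 - 1*21387)) = 1/(√(6 - 126) + (-23055 - 1*21387)) = 1/(√(-120) + (-23055 - 21387)) = 1/(2*I*√30 - 44442) = 1/(-44442 + 2*I*√30)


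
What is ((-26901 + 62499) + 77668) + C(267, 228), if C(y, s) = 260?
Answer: 113526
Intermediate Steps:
((-26901 + 62499) + 77668) + C(267, 228) = ((-26901 + 62499) + 77668) + 260 = (35598 + 77668) + 260 = 113266 + 260 = 113526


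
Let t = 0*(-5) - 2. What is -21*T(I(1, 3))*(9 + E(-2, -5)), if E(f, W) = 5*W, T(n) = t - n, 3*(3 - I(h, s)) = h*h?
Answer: -1568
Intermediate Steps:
t = -2 (t = 0 - 2 = -2)
I(h, s) = 3 - h**2/3 (I(h, s) = 3 - h*h/3 = 3 - h**2/3)
T(n) = -2 - n
-21*T(I(1, 3))*(9 + E(-2, -5)) = -21*(-2 - (3 - 1/3*1**2))*(9 + 5*(-5)) = -21*(-2 - (3 - 1/3*1))*(9 - 25) = -21*(-2 - (3 - 1/3))*(-16) = -21*(-2 - 1*8/3)*(-16) = -21*(-2 - 8/3)*(-16) = -(-98)*(-16) = -21*224/3 = -1568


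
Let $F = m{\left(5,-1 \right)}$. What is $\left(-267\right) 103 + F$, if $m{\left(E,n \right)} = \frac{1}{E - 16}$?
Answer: $- \frac{302512}{11} \approx -27501.0$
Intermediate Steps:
$m{\left(E,n \right)} = \frac{1}{-16 + E}$
$F = - \frac{1}{11}$ ($F = \frac{1}{-16 + 5} = \frac{1}{-11} = - \frac{1}{11} \approx -0.090909$)
$\left(-267\right) 103 + F = \left(-267\right) 103 - \frac{1}{11} = -27501 - \frac{1}{11} = - \frac{302512}{11}$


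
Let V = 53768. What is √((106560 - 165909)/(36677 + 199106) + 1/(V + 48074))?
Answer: 5*I*√5805274810733825258/24012612286 ≈ 0.5017*I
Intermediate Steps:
√((106560 - 165909)/(36677 + 199106) + 1/(V + 48074)) = √((106560 - 165909)/(36677 + 199106) + 1/(53768 + 48074)) = √(-59349/235783 + 1/101842) = √(-6043985075/24012612286) = 5*I*√5805274810733825258/24012612286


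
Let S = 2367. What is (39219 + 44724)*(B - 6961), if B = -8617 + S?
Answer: -1108970973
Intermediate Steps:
B = -6250 (B = -8617 + 2367 = -6250)
(39219 + 44724)*(B - 6961) = (39219 + 44724)*(-6250 - 6961) = 83943*(-13211) = -1108970973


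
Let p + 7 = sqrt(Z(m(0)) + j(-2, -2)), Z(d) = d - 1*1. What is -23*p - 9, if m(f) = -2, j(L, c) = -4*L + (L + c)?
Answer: 129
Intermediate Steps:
j(L, c) = c - 3*L
Z(d) = -1 + d (Z(d) = d - 1 = -1 + d)
p = -6 (p = -7 + sqrt((-1 - 2) + (-2 - 3*(-2))) = -7 + sqrt(-3 + (-2 + 6)) = -7 + sqrt(-3 + 4) = -7 + sqrt(1) = -7 + 1 = -6)
-23*p - 9 = -23*(-6) - 9 = 138 - 9 = 129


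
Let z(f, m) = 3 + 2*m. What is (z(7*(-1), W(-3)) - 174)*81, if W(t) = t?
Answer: -14337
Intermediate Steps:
(z(7*(-1), W(-3)) - 174)*81 = ((3 + 2*(-3)) - 174)*81 = ((3 - 6) - 174)*81 = (-3 - 174)*81 = -177*81 = -14337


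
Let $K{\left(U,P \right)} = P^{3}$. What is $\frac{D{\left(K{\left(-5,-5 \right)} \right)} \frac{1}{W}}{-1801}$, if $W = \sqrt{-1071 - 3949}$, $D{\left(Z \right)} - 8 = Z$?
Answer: $- \frac{117 i \sqrt{1255}}{4520510} \approx - 0.0009169 i$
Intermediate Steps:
$D{\left(Z \right)} = 8 + Z$
$W = 2 i \sqrt{1255}$ ($W = \sqrt{-5020} = 2 i \sqrt{1255} \approx 70.852 i$)
$\frac{D{\left(K{\left(-5,-5 \right)} \right)} \frac{1}{W}}{-1801} = \frac{\left(8 + \left(-5\right)^{3}\right) \frac{1}{2 i \sqrt{1255}}}{-1801} = \left(8 - 125\right) \left(- \frac{i \sqrt{1255}}{2510}\right) \left(- \frac{1}{1801}\right) = - 117 \left(- \frac{i \sqrt{1255}}{2510}\right) \left(- \frac{1}{1801}\right) = \frac{117 i \sqrt{1255}}{2510} \left(- \frac{1}{1801}\right) = - \frac{117 i \sqrt{1255}}{4520510}$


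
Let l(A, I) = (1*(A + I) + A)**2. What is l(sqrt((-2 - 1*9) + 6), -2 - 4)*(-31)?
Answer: -496 + 744*I*sqrt(5) ≈ -496.0 + 1663.6*I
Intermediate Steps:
l(A, I) = (I + 2*A)**2 (l(A, I) = ((A + I) + A)**2 = (I + 2*A)**2)
l(sqrt((-2 - 1*9) + 6), -2 - 4)*(-31) = ((-2 - 4) + 2*sqrt((-2 - 1*9) + 6))**2*(-31) = (-6 + 2*sqrt((-2 - 9) + 6))**2*(-31) = (-6 + 2*sqrt(-11 + 6))**2*(-31) = (-6 + 2*sqrt(-5))**2*(-31) = (-6 + 2*(I*sqrt(5)))**2*(-31) = (-6 + 2*I*sqrt(5))**2*(-31) = -31*(-6 + 2*I*sqrt(5))**2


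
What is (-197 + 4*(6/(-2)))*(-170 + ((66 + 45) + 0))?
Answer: 12331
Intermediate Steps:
(-197 + 4*(6/(-2)))*(-170 + ((66 + 45) + 0)) = (-197 + 4*(6*(-1/2)))*(-170 + (111 + 0)) = (-197 + 4*(-3))*(-170 + 111) = (-197 - 12)*(-59) = -209*(-59) = 12331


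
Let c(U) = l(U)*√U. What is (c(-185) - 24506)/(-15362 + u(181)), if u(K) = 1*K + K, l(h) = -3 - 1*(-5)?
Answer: 12253/7500 - I*√185/7500 ≈ 1.6337 - 0.0018135*I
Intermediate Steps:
l(h) = 2 (l(h) = -3 + 5 = 2)
c(U) = 2*√U
u(K) = 2*K (u(K) = K + K = 2*K)
(c(-185) - 24506)/(-15362 + u(181)) = (2*√(-185) - 24506)/(-15362 + 2*181) = (2*(I*√185) - 24506)/(-15362 + 362) = (2*I*√185 - 24506)/(-15000) = (-24506 + 2*I*√185)*(-1/15000) = 12253/7500 - I*√185/7500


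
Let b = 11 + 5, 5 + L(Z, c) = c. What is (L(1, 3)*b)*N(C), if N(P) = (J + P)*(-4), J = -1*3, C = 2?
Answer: -128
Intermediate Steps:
L(Z, c) = -5 + c
J = -3
b = 16
N(P) = 12 - 4*P (N(P) = (-3 + P)*(-4) = 12 - 4*P)
(L(1, 3)*b)*N(C) = ((-5 + 3)*16)*(12 - 4*2) = (-2*16)*(12 - 8) = -32*4 = -128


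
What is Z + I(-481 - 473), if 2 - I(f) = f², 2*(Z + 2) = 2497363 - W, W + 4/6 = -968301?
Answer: 2468149/3 ≈ 8.2272e+5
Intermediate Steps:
W = -2904905/3 (W = -⅔ - 968301 = -2904905/3 ≈ -9.6830e+5)
Z = 5198491/3 (Z = -2 + (2497363 - 1*(-2904905/3))/2 = -2 + (2497363 + 2904905/3)/2 = -2 + (½)*(10396994/3) = -2 + 5198497/3 = 5198491/3 ≈ 1.7328e+6)
I(f) = 2 - f²
Z + I(-481 - 473) = 5198491/3 + (2 - (-481 - 473)²) = 5198491/3 + (2 - 1*(-954)²) = 5198491/3 + (2 - 1*910116) = 5198491/3 + (2 - 910116) = 5198491/3 - 910114 = 2468149/3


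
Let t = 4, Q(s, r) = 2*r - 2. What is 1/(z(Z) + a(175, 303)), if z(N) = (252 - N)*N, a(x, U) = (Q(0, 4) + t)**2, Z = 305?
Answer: -1/16065 ≈ -6.2247e-5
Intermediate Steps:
Q(s, r) = -2 + 2*r
a(x, U) = 100 (a(x, U) = ((-2 + 2*4) + 4)**2 = ((-2 + 8) + 4)**2 = (6 + 4)**2 = 10**2 = 100)
z(N) = N*(252 - N)
1/(z(Z) + a(175, 303)) = 1/(305*(252 - 1*305) + 100) = 1/(305*(252 - 305) + 100) = 1/(305*(-53) + 100) = 1/(-16165 + 100) = 1/(-16065) = -1/16065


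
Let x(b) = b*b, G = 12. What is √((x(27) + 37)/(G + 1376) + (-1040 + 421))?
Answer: I*√297866882/694 ≈ 24.869*I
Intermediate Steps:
x(b) = b²
√((x(27) + 37)/(G + 1376) + (-1040 + 421)) = √((27² + 37)/(12 + 1376) + (-1040 + 421)) = √((729 + 37)/1388 - 619) = √(766*(1/1388) - 619) = √(383/694 - 619) = √(-429203/694) = I*√297866882/694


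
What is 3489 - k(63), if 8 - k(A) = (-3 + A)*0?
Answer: 3481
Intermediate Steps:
k(A) = 8 (k(A) = 8 - (-3 + A)*0 = 8 - 1*0 = 8 + 0 = 8)
3489 - k(63) = 3489 - 1*8 = 3489 - 8 = 3481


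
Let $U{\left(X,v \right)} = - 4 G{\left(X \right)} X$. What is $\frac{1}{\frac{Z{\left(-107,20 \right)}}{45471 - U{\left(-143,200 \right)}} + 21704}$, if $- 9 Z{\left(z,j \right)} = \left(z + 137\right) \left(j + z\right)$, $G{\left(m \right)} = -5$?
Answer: $\frac{48331}{1048976314} \approx 4.6074 \cdot 10^{-5}$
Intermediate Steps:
$U{\left(X,v \right)} = 20 X$ ($U{\left(X,v \right)} = \left(-4\right) \left(-5\right) X = 20 X$)
$Z{\left(z,j \right)} = - \frac{\left(137 + z\right) \left(j + z\right)}{9}$ ($Z{\left(z,j \right)} = - \frac{\left(z + 137\right) \left(j + z\right)}{9} = - \frac{\left(137 + z\right) \left(j + z\right)}{9}$)
$\frac{1}{\frac{Z{\left(-107,20 \right)}}{45471 - U{\left(-143,200 \right)}} + 21704} = \frac{1}{\frac{\left(- \frac{137}{9}\right) 20 - - \frac{14659}{9} - \frac{\left(-107\right)^{2}}{9} - \frac{20}{9} \left(-107\right)}{45471 - 20 \left(-143\right)} + 21704} = \frac{1}{\frac{- \frac{2740}{9} + \frac{14659}{9} - \frac{11449}{9} + \frac{2140}{9}}{45471 - -2860} + 21704} = \frac{1}{\frac{- \frac{2740}{9} + \frac{14659}{9} - \frac{11449}{9} + \frac{2140}{9}}{45471 + 2860} + 21704} = \frac{1}{\frac{290}{48331} + 21704} = \frac{1}{\frac{1048976314}{48331}} = \frac{48331}{1048976314}$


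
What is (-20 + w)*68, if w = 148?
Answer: 8704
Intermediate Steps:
(-20 + w)*68 = (-20 + 148)*68 = 128*68 = 8704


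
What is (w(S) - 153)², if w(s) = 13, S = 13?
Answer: 19600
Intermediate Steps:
(w(S) - 153)² = (13 - 153)² = (-140)² = 19600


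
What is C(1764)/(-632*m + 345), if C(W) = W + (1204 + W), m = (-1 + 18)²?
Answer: -4732/182303 ≈ -0.025957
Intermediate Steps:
m = 289 (m = 17² = 289)
C(W) = 1204 + 2*W
C(1764)/(-632*m + 345) = (1204 + 2*1764)/(-632*289 + 345) = (1204 + 3528)/(-182648 + 345) = 4732/(-182303) = 4732*(-1/182303) = -4732/182303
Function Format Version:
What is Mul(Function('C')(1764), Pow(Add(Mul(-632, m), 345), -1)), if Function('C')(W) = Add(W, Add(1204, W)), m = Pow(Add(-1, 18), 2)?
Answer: Rational(-4732, 182303) ≈ -0.025957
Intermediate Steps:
m = 289 (m = Pow(17, 2) = 289)
Function('C')(W) = Add(1204, Mul(2, W))
Mul(Function('C')(1764), Pow(Add(Mul(-632, m), 345), -1)) = Mul(Add(1204, Mul(2, 1764)), Pow(Add(Mul(-632, 289), 345), -1)) = Mul(Add(1204, 3528), Pow(Add(-182648, 345), -1)) = Mul(4732, Pow(-182303, -1)) = Mul(4732, Rational(-1, 182303)) = Rational(-4732, 182303)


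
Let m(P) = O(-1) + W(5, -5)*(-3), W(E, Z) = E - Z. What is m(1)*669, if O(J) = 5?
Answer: -16725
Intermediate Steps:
m(P) = -25 (m(P) = 5 + (5 - 1*(-5))*(-3) = 5 + (5 + 5)*(-3) = 5 + 10*(-3) = 5 - 30 = -25)
m(1)*669 = -25*669 = -16725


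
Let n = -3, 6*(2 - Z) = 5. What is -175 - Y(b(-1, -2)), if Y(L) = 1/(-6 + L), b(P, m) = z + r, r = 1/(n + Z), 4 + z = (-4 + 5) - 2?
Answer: -22214/127 ≈ -174.91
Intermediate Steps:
Z = 7/6 (Z = 2 - ⅙*5 = 2 - ⅚ = 7/6 ≈ 1.1667)
z = -5 (z = -4 + ((-4 + 5) - 2) = -4 + (1 - 2) = -4 - 1 = -5)
r = -6/11 (r = 1/(-3 + 7/6) = 1/(-11/6) = -6/11 ≈ -0.54545)
b(P, m) = -61/11 (b(P, m) = -5 - 6/11 = -61/11)
-175 - Y(b(-1, -2)) = -175 - 1/(-6 - 61/11) = -175 - 1/(-127/11) = -175 - 1*(-11/127) = -175 + 11/127 = -22214/127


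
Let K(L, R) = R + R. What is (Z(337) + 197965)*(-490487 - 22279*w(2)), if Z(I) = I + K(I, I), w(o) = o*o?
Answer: -115327086528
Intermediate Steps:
K(L, R) = 2*R
w(o) = o**2
Z(I) = 3*I (Z(I) = I + 2*I = 3*I)
(Z(337) + 197965)*(-490487 - 22279*w(2)) = (3*337 + 197965)*(-490487 - 22279*2**2) = (1011 + 197965)*(-490487 - 22279*4) = 198976*(-490487 - 89116) = 198976*(-579603) = -115327086528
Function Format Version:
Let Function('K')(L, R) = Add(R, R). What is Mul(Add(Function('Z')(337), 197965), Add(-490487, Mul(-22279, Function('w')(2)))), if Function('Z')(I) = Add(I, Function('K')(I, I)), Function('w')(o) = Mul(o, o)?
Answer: -115327086528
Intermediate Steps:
Function('K')(L, R) = Mul(2, R)
Function('w')(o) = Pow(o, 2)
Function('Z')(I) = Mul(3, I) (Function('Z')(I) = Add(I, Mul(2, I)) = Mul(3, I))
Mul(Add(Function('Z')(337), 197965), Add(-490487, Mul(-22279, Function('w')(2)))) = Mul(Add(Mul(3, 337), 197965), Add(-490487, Mul(-22279, Pow(2, 2)))) = Mul(Add(1011, 197965), Add(-490487, Mul(-22279, 4))) = Mul(198976, Add(-490487, -89116)) = Mul(198976, -579603) = -115327086528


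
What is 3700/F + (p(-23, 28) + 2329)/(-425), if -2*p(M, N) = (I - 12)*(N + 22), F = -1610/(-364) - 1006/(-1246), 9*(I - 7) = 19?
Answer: 75803748749/108021825 ≈ 701.75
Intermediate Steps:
I = 82/9 (I = 7 + (⅑)*19 = 7 + 19/9 = 82/9 ≈ 9.1111)
F = 84723/16198 (F = -1610*(-1/364) - 1006*(-1/1246) = 115/26 + 503/623 = 84723/16198 ≈ 5.2305)
p(M, N) = 286/9 + 13*N/9 (p(M, N) = -(82/9 - 12)*(N + 22)/2 = -(-13)*(22 + N)/9 = -(-572/9 - 26*N/9)/2 = 286/9 + 13*N/9)
3700/F + (p(-23, 28) + 2329)/(-425) = 3700/(84723/16198) + ((286/9 + (13/9)*28) + 2329)/(-425) = 3700*(16198/84723) + ((286/9 + 364/9) + 2329)*(-1/425) = 59932600/84723 + (650/9 + 2329)*(-1/425) = 59932600/84723 + (21611/9)*(-1/425) = 59932600/84723 - 21611/3825 = 75803748749/108021825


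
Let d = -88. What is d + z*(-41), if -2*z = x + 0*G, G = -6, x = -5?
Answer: -381/2 ≈ -190.50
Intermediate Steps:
z = 5/2 (z = -(-5 + 0*(-6))/2 = -(-5 + 0)/2 = -½*(-5) = 5/2 ≈ 2.5000)
d + z*(-41) = -88 + (5/2)*(-41) = -88 - 205/2 = -381/2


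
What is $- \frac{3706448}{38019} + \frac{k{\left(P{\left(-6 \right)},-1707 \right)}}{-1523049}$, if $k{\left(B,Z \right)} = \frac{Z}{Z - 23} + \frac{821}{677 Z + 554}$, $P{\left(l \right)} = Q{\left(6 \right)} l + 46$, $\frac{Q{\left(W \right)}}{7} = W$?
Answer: $- \frac{752039372566574979809}{7714066058863833570} \approx -97.489$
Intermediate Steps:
$Q{\left(W \right)} = 7 W$
$P{\left(l \right)} = 46 + 42 l$ ($P{\left(l \right)} = 7 \cdot 6 l + 46 = 42 l + 46 = 46 + 42 l$)
$k{\left(B,Z \right)} = \frac{821}{554 + 677 Z} + \frac{Z}{-23 + Z}$ ($k{\left(B,Z \right)} = \frac{Z}{-23 + Z} + \frac{821}{554 + 677 Z} = \frac{821}{554 + 677 Z} + \frac{Z}{-23 + Z}$)
$- \frac{3706448}{38019} + \frac{k{\left(P{\left(-6 \right)},-1707 \right)}}{-1523049} = - \frac{3706448}{38019} + \frac{\frac{1}{12742 - 677 \left(-1707\right)^{2} + 15017 \left(-1707\right)} \left(18883 - -2347125 - 677 \left(-1707\right)^{2}\right)}{-1523049} = \left(-3706448\right) \frac{1}{38019} + \frac{18883 + 2347125 - 1972675773}{12742 - 1972675773 - 25634019} \left(- \frac{1}{1523049}\right) = - \frac{3706448}{38019} + \frac{18883 + 2347125 - 1972675773}{12742 - 1972675773 - 25634019} \left(- \frac{1}{1523049}\right) = - \frac{3706448}{38019} + \frac{1}{-1998297050} \left(-1970309765\right) \left(- \frac{1}{1523049}\right) = - \frac{3706448}{38019} + \left(- \frac{1}{1998297050}\right) \left(-1970309765\right) \left(- \frac{1}{1523049}\right) = - \frac{3706448}{38019} + \frac{394061953}{399659410} \left(- \frac{1}{1523049}\right) = - \frac{3706448}{38019} - \frac{394061953}{608700864741090} = - \frac{752039372566574979809}{7714066058863833570}$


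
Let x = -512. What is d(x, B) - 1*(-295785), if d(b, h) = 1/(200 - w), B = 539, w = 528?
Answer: 97017479/328 ≈ 2.9579e+5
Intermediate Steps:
d(b, h) = -1/328 (d(b, h) = 1/(200 - 1*528) = 1/(200 - 528) = 1/(-328) = -1/328)
d(x, B) - 1*(-295785) = -1/328 - 1*(-295785) = -1/328 + 295785 = 97017479/328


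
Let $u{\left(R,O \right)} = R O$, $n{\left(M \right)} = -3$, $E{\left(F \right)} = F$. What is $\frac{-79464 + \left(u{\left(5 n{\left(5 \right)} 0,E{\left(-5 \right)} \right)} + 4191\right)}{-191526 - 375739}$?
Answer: $\frac{75273}{567265} \approx 0.13269$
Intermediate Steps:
$u{\left(R,O \right)} = O R$
$\frac{-79464 + \left(u{\left(5 n{\left(5 \right)} 0,E{\left(-5 \right)} \right)} + 4191\right)}{-191526 - 375739} = \frac{-79464 + \left(- 5 \cdot 5 \left(-3\right) 0 + 4191\right)}{-191526 - 375739} = \frac{-79464 + \left(- 5 \left(\left(-15\right) 0\right) + 4191\right)}{-567265} = \left(-79464 + \left(\left(-5\right) 0 + 4191\right)\right) \left(- \frac{1}{567265}\right) = \left(-79464 + \left(0 + 4191\right)\right) \left(- \frac{1}{567265}\right) = \left(-79464 + 4191\right) \left(- \frac{1}{567265}\right) = \left(-75273\right) \left(- \frac{1}{567265}\right) = \frac{75273}{567265}$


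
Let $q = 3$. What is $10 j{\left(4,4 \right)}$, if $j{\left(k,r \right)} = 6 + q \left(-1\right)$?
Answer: $30$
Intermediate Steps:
$j{\left(k,r \right)} = 3$ ($j{\left(k,r \right)} = 6 + 3 \left(-1\right) = 6 - 3 = 3$)
$10 j{\left(4,4 \right)} = 10 \cdot 3 = 30$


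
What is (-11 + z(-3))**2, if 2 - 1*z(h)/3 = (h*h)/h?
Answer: 16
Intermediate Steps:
z(h) = 6 - 3*h (z(h) = 6 - 3*h*h/h = 6 - 3*h**2/h = 6 - 3*h)
(-11 + z(-3))**2 = (-11 + (6 - 3*(-3)))**2 = (-11 + (6 + 9))**2 = (-11 + 15)**2 = 4**2 = 16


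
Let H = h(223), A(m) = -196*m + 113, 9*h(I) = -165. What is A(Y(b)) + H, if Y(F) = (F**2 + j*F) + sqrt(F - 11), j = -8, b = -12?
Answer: -140836/3 - 196*I*sqrt(23) ≈ -46945.0 - 939.98*I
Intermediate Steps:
h(I) = -55/3 (h(I) = (1/9)*(-165) = -55/3)
Y(F) = F**2 + sqrt(-11 + F) - 8*F (Y(F) = (F**2 - 8*F) + sqrt(F - 11) = (F**2 - 8*F) + sqrt(-11 + F) = F**2 + sqrt(-11 + F) - 8*F)
A(m) = 113 - 196*m
H = -55/3 ≈ -18.333
A(Y(b)) + H = (113 - 196*((-12)**2 + sqrt(-11 - 12) - 8*(-12))) - 55/3 = (113 - 196*(144 + sqrt(-23) + 96)) - 55/3 = (113 - 196*(144 + I*sqrt(23) + 96)) - 55/3 = (113 - 196*(240 + I*sqrt(23))) - 55/3 = (113 + (-47040 - 196*I*sqrt(23))) - 55/3 = (-46927 - 196*I*sqrt(23)) - 55/3 = -140836/3 - 196*I*sqrt(23)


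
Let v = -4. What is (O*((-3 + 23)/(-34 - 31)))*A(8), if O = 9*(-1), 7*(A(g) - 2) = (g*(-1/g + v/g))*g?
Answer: -72/7 ≈ -10.286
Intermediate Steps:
A(g) = 2 - 5*g/7 (A(g) = 2 + ((g*(-1/g - 4/g))*g)/7 = 2 + ((g*(-5/g))*g)/7 = 2 + (-5*g)/7 = 2 - 5*g/7)
O = -9
(O*((-3 + 23)/(-34 - 31)))*A(8) = (-9*(-3 + 23)/(-34 - 31))*(2 - 5/7*8) = (-180/(-65))*(2 - 40/7) = -180*(-1)/65*(-26/7) = -9*(-4/13)*(-26/7) = (36/13)*(-26/7) = -72/7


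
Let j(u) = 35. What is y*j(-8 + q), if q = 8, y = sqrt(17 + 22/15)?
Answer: 7*sqrt(4155)/3 ≈ 150.41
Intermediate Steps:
y = sqrt(4155)/15 (y = sqrt(17 + 22*(1/15)) = sqrt(17 + 22/15) = sqrt(277/15) = sqrt(4155)/15 ≈ 4.2973)
y*j(-8 + q) = (sqrt(4155)/15)*35 = 7*sqrt(4155)/3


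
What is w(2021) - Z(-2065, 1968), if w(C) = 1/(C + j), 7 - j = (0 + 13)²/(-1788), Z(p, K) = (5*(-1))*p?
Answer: -37440853937/3626233 ≈ -10325.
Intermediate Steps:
Z(p, K) = -5*p
j = 12685/1788 (j = 7 - (0 + 13)²/(-1788) = 7 - 13²*(-1)/1788 = 7 - 169*(-1)/1788 = 7 - 1*(-169/1788) = 7 + 169/1788 = 12685/1788 ≈ 7.0945)
w(C) = 1/(12685/1788 + C) (w(C) = 1/(C + 12685/1788) = 1/(12685/1788 + C))
w(2021) - Z(-2065, 1968) = 1788/(12685 + 1788*2021) - (-5)*(-2065) = 1788/(12685 + 3613548) - 1*10325 = 1788/3626233 - 10325 = -37440853937/3626233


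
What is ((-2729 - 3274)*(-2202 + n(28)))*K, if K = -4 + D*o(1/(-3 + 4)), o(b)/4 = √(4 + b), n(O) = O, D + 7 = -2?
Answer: -52202088 - 469818792*√5 ≈ -1.1027e+9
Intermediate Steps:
D = -9 (D = -7 - 2 = -9)
o(b) = 4*√(4 + b)
K = -4 - 36*√5 (K = -4 - 36*√(4 + 1/(-3 + 4)) = -4 - 36*√(4 + 1/1) = -4 - 36*√(4 + 1) = -4 - 36*√5 ≈ -84.498)
((-2729 - 3274)*(-2202 + n(28)))*K = ((-2729 - 3274)*(-2202 + 28))*(-4 - 36*√5) = (-6003*(-2174))*(-4 - 36*√5) = 13050522*(-4 - 36*√5) = -52202088 - 469818792*√5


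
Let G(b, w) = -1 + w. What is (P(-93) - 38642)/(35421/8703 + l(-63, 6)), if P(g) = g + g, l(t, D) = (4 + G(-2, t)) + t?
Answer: 28160007/86254 ≈ 326.48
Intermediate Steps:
l(t, D) = 3 + 2*t (l(t, D) = (4 + (-1 + t)) + t = (3 + t) + t = 3 + 2*t)
P(g) = 2*g
(P(-93) - 38642)/(35421/8703 + l(-63, 6)) = (2*(-93) - 38642)/(35421/8703 + (3 + 2*(-63))) = (-186 - 38642)/(35421*(1/8703) + (3 - 126)) = -38828/(11807/2901 - 123) = -38828/(-345016/2901) = -38828*(-2901/345016) = 28160007/86254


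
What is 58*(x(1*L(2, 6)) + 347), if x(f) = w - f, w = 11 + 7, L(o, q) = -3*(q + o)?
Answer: 22562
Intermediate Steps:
L(o, q) = -3*o - 3*q (L(o, q) = -3*(o + q) = -3*o - 3*q)
w = 18
x(f) = 18 - f
58*(x(1*L(2, 6)) + 347) = 58*((18 - (-3*2 - 3*6)) + 347) = 58*((18 - (-6 - 18)) + 347) = 58*((18 - (-24)) + 347) = 58*((18 - 1*(-24)) + 347) = 58*((18 + 24) + 347) = 58*(42 + 347) = 58*389 = 22562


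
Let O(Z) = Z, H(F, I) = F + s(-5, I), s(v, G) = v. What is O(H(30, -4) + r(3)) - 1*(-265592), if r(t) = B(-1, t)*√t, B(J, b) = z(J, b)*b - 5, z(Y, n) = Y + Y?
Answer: 265617 - 11*√3 ≈ 2.6560e+5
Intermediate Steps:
H(F, I) = -5 + F (H(F, I) = F - 5 = -5 + F)
z(Y, n) = 2*Y
B(J, b) = -5 + 2*J*b (B(J, b) = (2*J)*b - 5 = 2*J*b - 5 = -5 + 2*J*b)
r(t) = √t*(-5 - 2*t) (r(t) = (-5 + 2*(-1)*t)*√t = (-5 - 2*t)*√t = √t*(-5 - 2*t))
O(H(30, -4) + r(3)) - 1*(-265592) = ((-5 + 30) + √3*(-5 - 2*3)) - 1*(-265592) = (25 + √3*(-5 - 6)) + 265592 = (25 + √3*(-11)) + 265592 = (25 - 11*√3) + 265592 = 265617 - 11*√3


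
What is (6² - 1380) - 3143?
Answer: -4487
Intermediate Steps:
(6² - 1380) - 3143 = (36 - 1380) - 3143 = -1344 - 3143 = -4487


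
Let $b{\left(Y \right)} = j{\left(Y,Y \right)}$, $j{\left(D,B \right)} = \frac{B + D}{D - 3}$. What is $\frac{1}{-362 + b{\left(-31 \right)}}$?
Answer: $- \frac{17}{6123} \approx -0.0027764$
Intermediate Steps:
$j{\left(D,B \right)} = \frac{B + D}{-3 + D}$
$b{\left(Y \right)} = \frac{2 Y}{-3 + Y}$ ($b{\left(Y \right)} = \frac{Y + Y}{-3 + Y} = \frac{2 Y}{-3 + Y}$)
$\frac{1}{-362 + b{\left(-31 \right)}} = \frac{1}{-362 + 2 \left(-31\right) \frac{1}{-3 - 31}} = \frac{1}{-362 + 2 \left(-31\right) \frac{1}{-34}} = \frac{1}{-362 + 2 \left(-31\right) \left(- \frac{1}{34}\right)} = \frac{1}{-362 + \frac{31}{17}} = \frac{1}{- \frac{6123}{17}} = - \frac{17}{6123}$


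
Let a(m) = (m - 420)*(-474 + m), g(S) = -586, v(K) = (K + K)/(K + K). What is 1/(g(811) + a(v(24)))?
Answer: 1/197601 ≈ 5.0607e-6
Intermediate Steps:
v(K) = 1 (v(K) = (2*K)/((2*K)) = (2*K)*(1/(2*K)) = 1)
a(m) = (-474 + m)*(-420 + m) (a(m) = (-420 + m)*(-474 + m) = (-474 + m)*(-420 + m))
1/(g(811) + a(v(24))) = 1/(-586 + (199080 + 1**2 - 894*1)) = 1/(-586 + (199080 + 1 - 894)) = 1/(-586 + 198187) = 1/197601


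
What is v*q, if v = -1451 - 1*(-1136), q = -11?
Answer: 3465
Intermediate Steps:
v = -315 (v = -1451 + 1136 = -315)
v*q = -315*(-11) = 3465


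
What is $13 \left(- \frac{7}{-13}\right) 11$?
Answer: $77$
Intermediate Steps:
$13 \left(- \frac{7}{-13}\right) 11 = 13 \left(\left(-7\right) \left(- \frac{1}{13}\right)\right) 11 = 13 \cdot \frac{7}{13} \cdot 11 = 7 \cdot 11 = 77$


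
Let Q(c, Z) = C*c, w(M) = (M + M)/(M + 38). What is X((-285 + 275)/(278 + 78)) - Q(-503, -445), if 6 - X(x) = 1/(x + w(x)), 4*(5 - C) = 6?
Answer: 128092679/71150 ≈ 1800.3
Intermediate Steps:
C = 7/2 (C = 5 - 1/4*6 = 5 - 3/2 = 7/2 ≈ 3.5000)
w(M) = 2*M/(38 + M) (w(M) = (2*M)/(38 + M) = 2*M/(38 + M))
Q(c, Z) = 7*c/2
X(x) = 6 - 1/(x + 2*x/(38 + x))
X((-285 + 275)/(278 + 78)) - Q(-503, -445) = (-38 + 6*((-285 + 275)/(278 + 78))**2 + 239*((-285 + 275)/(278 + 78)))/((((-285 + 275)/(278 + 78)))*(40 + (-285 + 275)/(278 + 78))) - 7*(-503)/2 = (-38 + 6*(-10/356)**2 + 239*(-10/356))/(((-10/356))*(40 - 10/356)) - 1*(-3521/2) = (-38 + 6*(-10*1/356)**2 + 239*(-10*1/356))/(((-10*1/356))*(40 - 10*1/356)) + 3521/2 = (-38 + 6*(-5/178)**2 + 239*(-5/178))/((-5/178)*(40 - 5/178)) + 3521/2 = -178*(-38 + 6*(25/31684) - 1195/178)/(5*7115/178) + 3521/2 = -178/5*178/7115*(-38 + 75/15842 - 1195/178) + 3521/2 = -178/5*178/7115*(-354138/7921) + 3521/2 = 1416552/35575 + 3521/2 = 128092679/71150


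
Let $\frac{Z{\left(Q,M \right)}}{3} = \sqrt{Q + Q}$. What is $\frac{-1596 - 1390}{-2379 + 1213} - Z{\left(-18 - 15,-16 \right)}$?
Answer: $\frac{1493}{583} - 3 i \sqrt{66} \approx 2.5609 - 24.372 i$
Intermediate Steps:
$Z{\left(Q,M \right)} = 3 \sqrt{2} \sqrt{Q}$ ($Z{\left(Q,M \right)} = 3 \sqrt{Q + Q} = 3 \sqrt{2 Q} = 3 \sqrt{2} \sqrt{Q}$)
$\frac{-1596 - 1390}{-2379 + 1213} - Z{\left(-18 - 15,-16 \right)} = \frac{-1596 - 1390}{-2379 + 1213} - 3 \sqrt{2} \sqrt{-18 - 15} = - \frac{2986}{-1166} - 3 \sqrt{2} \sqrt{-18 - 15} = \left(-2986\right) \left(- \frac{1}{1166}\right) - 3 \sqrt{2} \sqrt{-33} = \frac{1493}{583} - 3 \sqrt{2} i \sqrt{33} = \frac{1493}{583} - 3 i \sqrt{66}$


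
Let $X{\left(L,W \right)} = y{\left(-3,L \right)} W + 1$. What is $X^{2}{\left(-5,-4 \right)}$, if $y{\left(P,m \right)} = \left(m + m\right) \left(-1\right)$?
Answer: $1521$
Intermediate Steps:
$y{\left(P,m \right)} = - 2 m$ ($y{\left(P,m \right)} = 2 m \left(-1\right) = - 2 m$)
$X{\left(L,W \right)} = 1 - 2 L W$ ($X{\left(L,W \right)} = - 2 L W + 1 = 1 - 2 L W$)
$X^{2}{\left(-5,-4 \right)} = \left(1 - \left(-10\right) \left(-4\right)\right)^{2} = \left(1 - 40\right)^{2} = \left(-39\right)^{2} = 1521$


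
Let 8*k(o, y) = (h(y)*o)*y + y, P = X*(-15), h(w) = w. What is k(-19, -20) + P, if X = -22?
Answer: -1245/2 ≈ -622.50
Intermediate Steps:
P = 330 (P = -22*(-15) = 330)
k(o, y) = y/8 + o*y²/8 (k(o, y) = ((y*o)*y + y)/8 = ((o*y)*y + y)/8 = (o*y² + y)/8 = (y + o*y²)/8 = y/8 + o*y²/8)
k(-19, -20) + P = (⅛)*(-20)*(1 - 19*(-20)) + 330 = (⅛)*(-20)*(1 + 380) + 330 = (⅛)*(-20)*381 + 330 = -1905/2 + 330 = -1245/2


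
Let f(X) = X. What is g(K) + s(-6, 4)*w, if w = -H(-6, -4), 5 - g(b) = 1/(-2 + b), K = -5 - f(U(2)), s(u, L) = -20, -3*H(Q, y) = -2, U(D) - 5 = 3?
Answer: 92/5 ≈ 18.400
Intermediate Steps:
U(D) = 8 (U(D) = 5 + 3 = 8)
H(Q, y) = ⅔ (H(Q, y) = -⅓*(-2) = ⅔)
K = -13 (K = -5 - 1*8 = -5 - 8 = -13)
g(b) = 5 - 1/(-2 + b)
w = -⅔ (w = -1*⅔ = -⅔ ≈ -0.66667)
g(K) + s(-6, 4)*w = (-11 + 5*(-13))/(-2 - 13) - 20*(-⅔) = (-11 - 65)/(-15) + 40/3 = -1/15*(-76) + 40/3 = 76/15 + 40/3 = 92/5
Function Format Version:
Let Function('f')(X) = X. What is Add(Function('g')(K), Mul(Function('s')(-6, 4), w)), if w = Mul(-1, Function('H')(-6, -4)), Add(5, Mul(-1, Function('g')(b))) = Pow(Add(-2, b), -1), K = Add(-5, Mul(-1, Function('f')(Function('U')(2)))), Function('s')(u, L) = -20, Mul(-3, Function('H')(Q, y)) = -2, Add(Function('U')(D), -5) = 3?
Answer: Rational(92, 5) ≈ 18.400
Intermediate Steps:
Function('U')(D) = 8 (Function('U')(D) = Add(5, 3) = 8)
Function('H')(Q, y) = Rational(2, 3) (Function('H')(Q, y) = Mul(Rational(-1, 3), -2) = Rational(2, 3))
K = -13 (K = Add(-5, Mul(-1, 8)) = Add(-5, -8) = -13)
Function('g')(b) = Add(5, Mul(-1, Pow(Add(-2, b), -1)))
w = Rational(-2, 3) (w = Mul(-1, Rational(2, 3)) = Rational(-2, 3) ≈ -0.66667)
Add(Function('g')(K), Mul(Function('s')(-6, 4), w)) = Add(Mul(Pow(Add(-2, -13), -1), Add(-11, Mul(5, -13))), Mul(-20, Rational(-2, 3))) = Add(Mul(Pow(-15, -1), Add(-11, -65)), Rational(40, 3)) = Add(Mul(Rational(-1, 15), -76), Rational(40, 3)) = Add(Rational(76, 15), Rational(40, 3)) = Rational(92, 5)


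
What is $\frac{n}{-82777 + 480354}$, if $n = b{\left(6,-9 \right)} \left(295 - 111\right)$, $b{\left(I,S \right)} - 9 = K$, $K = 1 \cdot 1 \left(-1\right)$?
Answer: $\frac{1472}{397577} \approx 0.0037024$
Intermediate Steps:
$K = -1$ ($K = 1 \left(-1\right) = -1$)
$b{\left(I,S \right)} = 8$ ($b{\left(I,S \right)} = 9 - 1 = 8$)
$n = 1472$ ($n = 8 \left(295 - 111\right) = 8 \cdot 184 = 1472$)
$\frac{n}{-82777 + 480354} = \frac{1472}{-82777 + 480354} = \frac{1472}{397577}$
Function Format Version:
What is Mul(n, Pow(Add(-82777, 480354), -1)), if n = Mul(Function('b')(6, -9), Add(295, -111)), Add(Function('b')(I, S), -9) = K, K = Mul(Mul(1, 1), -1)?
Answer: Rational(1472, 397577) ≈ 0.0037024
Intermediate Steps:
K = -1 (K = Mul(1, -1) = -1)
Function('b')(I, S) = 8 (Function('b')(I, S) = Add(9, -1) = 8)
n = 1472 (n = Mul(8, Add(295, -111)) = Mul(8, 184) = 1472)
Mul(n, Pow(Add(-82777, 480354), -1)) = Mul(1472, Pow(Add(-82777, 480354), -1)) = Mul(1472, Pow(397577, -1)) = Mul(1472, Rational(1, 397577)) = Rational(1472, 397577)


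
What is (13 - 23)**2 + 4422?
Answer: 4522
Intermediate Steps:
(13 - 23)**2 + 4422 = (-10)**2 + 4422 = 100 + 4422 = 4522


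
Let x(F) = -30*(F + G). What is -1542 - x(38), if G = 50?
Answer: 1098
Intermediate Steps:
x(F) = -1500 - 30*F (x(F) = -30*(F + 50) = -30*(50 + F) = -1500 - 30*F)
-1542 - x(38) = -1542 - (-1500 - 30*38) = -1542 - (-1500 - 1140) = -1542 - 1*(-2640) = -1542 + 2640 = 1098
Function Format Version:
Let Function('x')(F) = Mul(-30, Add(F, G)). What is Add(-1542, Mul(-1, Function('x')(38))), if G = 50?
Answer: 1098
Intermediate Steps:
Function('x')(F) = Add(-1500, Mul(-30, F)) (Function('x')(F) = Mul(-30, Add(F, 50)) = Mul(-30, Add(50, F)) = Add(-1500, Mul(-30, F)))
Add(-1542, Mul(-1, Function('x')(38))) = Add(-1542, Mul(-1, Add(-1500, Mul(-30, 38)))) = Add(-1542, Mul(-1, Add(-1500, -1140))) = Add(-1542, Mul(-1, -2640)) = Add(-1542, 2640) = 1098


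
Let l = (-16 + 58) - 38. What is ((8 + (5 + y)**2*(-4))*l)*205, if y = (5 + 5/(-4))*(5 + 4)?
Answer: -4918565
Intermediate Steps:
y = 135/4 (y = (5 + 5*(-1/4))*9 = (5 - 5/4)*9 = (15/4)*9 = 135/4 ≈ 33.750)
l = 4 (l = 42 - 38 = 4)
((8 + (5 + y)**2*(-4))*l)*205 = ((8 + (5 + 135/4)**2*(-4))*4)*205 = ((8 + (155/4)**2*(-4))*4)*205 = ((8 + (24025/16)*(-4))*4)*205 = ((8 - 24025/4)*4)*205 = -23993/4*4*205 = -23993*205 = -4918565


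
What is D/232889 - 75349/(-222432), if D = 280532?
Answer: 79947247085/51801966048 ≈ 1.5433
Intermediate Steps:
D/232889 - 75349/(-222432) = 280532/232889 - 75349/(-222432) = 280532*(1/232889) - 75349*(-1/222432) = 280532/232889 + 75349/222432 = 79947247085/51801966048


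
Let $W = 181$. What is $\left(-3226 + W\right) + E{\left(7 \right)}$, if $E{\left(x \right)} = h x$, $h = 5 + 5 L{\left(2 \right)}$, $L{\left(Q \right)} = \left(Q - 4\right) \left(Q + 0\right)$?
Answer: $-3150$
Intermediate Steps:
$L{\left(Q \right)} = Q \left(-4 + Q\right)$ ($L{\left(Q \right)} = \left(-4 + Q\right) Q = Q \left(-4 + Q\right)$)
$h = -15$ ($h = 5 + 5 \cdot 2 \left(-4 + 2\right) = 5 + 5 \cdot 2 \left(-2\right) = 5 + 5 \left(-4\right) = 5 - 20 = -15$)
$E{\left(x \right)} = - 15 x$
$\left(-3226 + W\right) + E{\left(7 \right)} = \left(-3226 + 181\right) - 105 = -3045 - 105 = -3150$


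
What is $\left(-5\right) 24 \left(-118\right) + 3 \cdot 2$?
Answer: $14166$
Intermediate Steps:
$\left(-5\right) 24 \left(-118\right) + 3 \cdot 2 = \left(-120\right) \left(-118\right) + 6 = 14160 + 6 = 14166$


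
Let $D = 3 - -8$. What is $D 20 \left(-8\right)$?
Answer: $-1760$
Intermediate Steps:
$D = 11$ ($D = 3 + 8 = 11$)
$D 20 \left(-8\right) = 11 \cdot 20 \left(-8\right) = 220 \left(-8\right) = -1760$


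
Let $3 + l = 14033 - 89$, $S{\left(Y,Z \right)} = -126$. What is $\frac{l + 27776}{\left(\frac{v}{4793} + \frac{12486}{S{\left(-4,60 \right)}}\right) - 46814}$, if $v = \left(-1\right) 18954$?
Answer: $- \frac{4198941201}{4722341809} \approx -0.88916$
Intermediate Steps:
$v = -18954$
$l = 13941$ ($l = -3 + \left(14033 - 89\right) = -3 + 13944 = 13941$)
$\frac{l + 27776}{\left(\frac{v}{4793} + \frac{12486}{S{\left(-4,60 \right)}}\right) - 46814} = \frac{13941 + 27776}{\left(- \frac{18954}{4793} + \frac{12486}{-126}\right) - 46814} = \frac{41717}{\left(\left(-18954\right) \frac{1}{4793} + 12486 \left(- \frac{1}{126}\right)\right) - 46814} = \frac{41717}{\left(- \frac{18954}{4793} - \frac{2081}{21}\right) - 46814} = \frac{41717}{- \frac{10372267}{100653} - 46814} = \frac{41717}{- \frac{4722341809}{100653}} = 41717 \left(- \frac{100653}{4722341809}\right) = - \frac{4198941201}{4722341809}$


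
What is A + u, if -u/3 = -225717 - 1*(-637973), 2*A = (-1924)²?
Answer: 614120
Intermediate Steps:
A = 1850888 (A = (½)*(-1924)² = (½)*3701776 = 1850888)
u = -1236768 (u = -3*(-225717 - 1*(-637973)) = -3*(-225717 + 637973) = -3*412256 = -1236768)
A + u = 1850888 - 1236768 = 614120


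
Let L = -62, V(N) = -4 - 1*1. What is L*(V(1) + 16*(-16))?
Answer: 16182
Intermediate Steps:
V(N) = -5 (V(N) = -4 - 1 = -5)
L*(V(1) + 16*(-16)) = -62*(-5 + 16*(-16)) = -62*(-5 - 256) = -62*(-261) = 16182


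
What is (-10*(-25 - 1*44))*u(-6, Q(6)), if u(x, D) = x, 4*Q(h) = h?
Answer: -4140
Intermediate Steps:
Q(h) = h/4
(-10*(-25 - 1*44))*u(-6, Q(6)) = -10*(-25 - 1*44)*(-6) = -10*(-25 - 44)*(-6) = -10*(-69)*(-6) = 690*(-6) = -4140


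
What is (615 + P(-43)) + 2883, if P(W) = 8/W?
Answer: 150406/43 ≈ 3497.8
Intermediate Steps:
(615 + P(-43)) + 2883 = (615 + 8/(-43)) + 2883 = (615 + 8*(-1/43)) + 2883 = (615 - 8/43) + 2883 = 26437/43 + 2883 = 150406/43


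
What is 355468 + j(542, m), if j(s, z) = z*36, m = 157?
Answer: 361120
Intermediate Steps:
j(s, z) = 36*z
355468 + j(542, m) = 355468 + 36*157 = 355468 + 5652 = 361120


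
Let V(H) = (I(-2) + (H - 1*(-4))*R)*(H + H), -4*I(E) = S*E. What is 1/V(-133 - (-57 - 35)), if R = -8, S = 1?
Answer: -1/24313 ≈ -4.1130e-5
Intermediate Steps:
I(E) = -E/4
V(H) = 2*H*(-63/2 - 8*H) (V(H) = (-¼*(-2) + (H - 1*(-4))*(-8))*(H + H) = (½ + (H + 4)*(-8))*(2*H) = (½ + (4 + H)*(-8))*(2*H) = (½ + (-32 - 8*H))*(2*H) = (-63/2 - 8*H)*(2*H) = 2*H*(-63/2 - 8*H))
1/V(-133 - (-57 - 35)) = 1/((-133 - (-57 - 35))*(-63 - 16*(-133 - (-57 - 35)))) = 1/((-133 - 1*(-92))*(-63 - 16*(-133 - 1*(-92)))) = 1/((-133 + 92)*(-63 - 16*(-133 + 92))) = 1/(-41*(-63 - 16*(-41))) = 1/(-41*(-63 + 656)) = 1/(-41*593) = 1/(-24313) = -1/24313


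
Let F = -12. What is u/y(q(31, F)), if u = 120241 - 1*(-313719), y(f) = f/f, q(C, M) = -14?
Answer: 433960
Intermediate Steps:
y(f) = 1
u = 433960 (u = 120241 + 313719 = 433960)
u/y(q(31, F)) = 433960/1 = 433960*1 = 433960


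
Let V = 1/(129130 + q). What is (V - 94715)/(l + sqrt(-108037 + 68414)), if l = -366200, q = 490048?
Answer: 3579326948551300/13838884188001649 + 19548481423*I*sqrt(39623)/27677768376003298 ≈ 0.25864 + 0.00014059*I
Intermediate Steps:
V = 1/619178 (V = 1/(129130 + 490048) = 1/619178 ≈ 1.6150e-6)
(V - 94715)/(l + sqrt(-108037 + 68414)) = (1/619178 - 94715)/(-366200 + sqrt(-108037 + 68414)) = -58645444269/(619178*(-366200 + sqrt(-39623))) = -58645444269/(619178*(-366200 + I*sqrt(39623)))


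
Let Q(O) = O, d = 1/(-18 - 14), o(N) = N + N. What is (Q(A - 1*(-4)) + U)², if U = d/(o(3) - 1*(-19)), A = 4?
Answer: 40947201/640000 ≈ 63.980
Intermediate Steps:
o(N) = 2*N
d = -1/32 (d = 1/(-32) = -1/32 ≈ -0.031250)
U = -1/800 (U = -1/(32*(2*3 - 1*(-19))) = -1/(32*(6 + 19)) = -1/32/25 = -1/32*1/25 = -1/800 ≈ -0.0012500)
(Q(A - 1*(-4)) + U)² = ((4 - 1*(-4)) - 1/800)² = ((4 + 4) - 1/800)² = (8 - 1/800)² = (6399/800)² = 40947201/640000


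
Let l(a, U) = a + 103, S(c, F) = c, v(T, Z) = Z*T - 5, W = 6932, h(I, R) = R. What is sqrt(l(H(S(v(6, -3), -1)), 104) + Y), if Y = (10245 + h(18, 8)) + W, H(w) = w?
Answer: sqrt(17265) ≈ 131.40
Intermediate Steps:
v(T, Z) = -5 + T*Z (v(T, Z) = T*Z - 5 = -5 + T*Z)
Y = 17185 (Y = (10245 + 8) + 6932 = 10253 + 6932 = 17185)
l(a, U) = 103 + a
sqrt(l(H(S(v(6, -3), -1)), 104) + Y) = sqrt((103 + (-5 + 6*(-3))) + 17185) = sqrt((103 + (-5 - 18)) + 17185) = sqrt((103 - 23) + 17185) = sqrt(80 + 17185) = sqrt(17265)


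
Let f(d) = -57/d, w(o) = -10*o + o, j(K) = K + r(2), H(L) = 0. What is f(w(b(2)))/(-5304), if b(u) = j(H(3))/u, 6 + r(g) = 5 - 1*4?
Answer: 19/39780 ≈ 0.00047763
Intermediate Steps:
r(g) = -5 (r(g) = -6 + (5 - 1*4) = -6 + (5 - 4) = -6 + 1 = -5)
j(K) = -5 + K (j(K) = K - 5 = -5 + K)
b(u) = -5/u (b(u) = (-5 + 0)/u = -5/u)
w(o) = -9*o
f(w(b(2)))/(-5304) = -57/((-(-45)/2))/(-5304) = -57/((-(-45)/2))*(-1/5304) = -57/((-9*(-5/2)))*(-1/5304) = -57/45/2*(-1/5304) = -57*2/45*(-1/5304) = -38/15*(-1/5304) = 19/39780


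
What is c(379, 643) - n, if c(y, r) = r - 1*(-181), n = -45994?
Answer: 46818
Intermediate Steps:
c(y, r) = 181 + r (c(y, r) = r + 181 = 181 + r)
c(379, 643) - n = (181 + 643) - 1*(-45994) = 824 + 45994 = 46818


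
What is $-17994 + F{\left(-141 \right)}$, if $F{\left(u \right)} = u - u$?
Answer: $-17994$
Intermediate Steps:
$F{\left(u \right)} = 0$
$-17994 + F{\left(-141 \right)} = -17994 + 0 = -17994$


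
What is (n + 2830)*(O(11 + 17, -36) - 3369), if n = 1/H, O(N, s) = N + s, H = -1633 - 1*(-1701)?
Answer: -649873257/68 ≈ -9.5570e+6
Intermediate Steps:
H = 68 (H = -1633 + 1701 = 68)
n = 1/68 ≈ 0.014706
(n + 2830)*(O(11 + 17, -36) - 3369) = (1/68 + 2830)*(((11 + 17) - 36) - 3369) = 192441*((28 - 36) - 3369)/68 = 192441*(-8 - 3369)/68 = (192441/68)*(-3377) = -649873257/68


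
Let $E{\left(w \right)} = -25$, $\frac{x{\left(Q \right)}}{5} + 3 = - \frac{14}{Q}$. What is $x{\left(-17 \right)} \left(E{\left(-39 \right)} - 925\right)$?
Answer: $\frac{175750}{17} \approx 10338.0$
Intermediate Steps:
$x{\left(Q \right)} = -15 - \frac{70}{Q}$ ($x{\left(Q \right)} = -15 + 5 \left(- \frac{14}{Q}\right) = -15 - \frac{70}{Q}$)
$x{\left(-17 \right)} \left(E{\left(-39 \right)} - 925\right) = \left(-15 - \frac{70}{-17}\right) \left(-25 - 925\right) = \left(-15 - - \frac{70}{17}\right) \left(-950\right) = \left(-15 + \frac{70}{17}\right) \left(-950\right) = \left(- \frac{185}{17}\right) \left(-950\right) = \frac{175750}{17}$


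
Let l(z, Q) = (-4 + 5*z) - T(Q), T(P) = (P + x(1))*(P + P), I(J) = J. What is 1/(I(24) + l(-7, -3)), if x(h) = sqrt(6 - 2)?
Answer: -1/21 ≈ -0.047619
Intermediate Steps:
x(h) = 2 (x(h) = sqrt(4) = 2)
T(P) = 2*P*(2 + P) (T(P) = (P + 2)*(P + P) = (2 + P)*(2*P) = 2*P*(2 + P))
l(z, Q) = -4 + 5*z - 2*Q*(2 + Q) (l(z, Q) = (-4 + 5*z) - 2*Q*(2 + Q) = -4 + 5*z - 2*Q*(2 + Q))
1/(I(24) + l(-7, -3)) = 1/(24 + (-4 + 5*(-7) - 2*(-3)*(2 - 3))) = 1/(24 + (-4 - 35 - 2*(-3)*(-1))) = 1/(24 + (-4 - 35 - 6)) = 1/(24 - 45) = 1/(-21) = -1/21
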